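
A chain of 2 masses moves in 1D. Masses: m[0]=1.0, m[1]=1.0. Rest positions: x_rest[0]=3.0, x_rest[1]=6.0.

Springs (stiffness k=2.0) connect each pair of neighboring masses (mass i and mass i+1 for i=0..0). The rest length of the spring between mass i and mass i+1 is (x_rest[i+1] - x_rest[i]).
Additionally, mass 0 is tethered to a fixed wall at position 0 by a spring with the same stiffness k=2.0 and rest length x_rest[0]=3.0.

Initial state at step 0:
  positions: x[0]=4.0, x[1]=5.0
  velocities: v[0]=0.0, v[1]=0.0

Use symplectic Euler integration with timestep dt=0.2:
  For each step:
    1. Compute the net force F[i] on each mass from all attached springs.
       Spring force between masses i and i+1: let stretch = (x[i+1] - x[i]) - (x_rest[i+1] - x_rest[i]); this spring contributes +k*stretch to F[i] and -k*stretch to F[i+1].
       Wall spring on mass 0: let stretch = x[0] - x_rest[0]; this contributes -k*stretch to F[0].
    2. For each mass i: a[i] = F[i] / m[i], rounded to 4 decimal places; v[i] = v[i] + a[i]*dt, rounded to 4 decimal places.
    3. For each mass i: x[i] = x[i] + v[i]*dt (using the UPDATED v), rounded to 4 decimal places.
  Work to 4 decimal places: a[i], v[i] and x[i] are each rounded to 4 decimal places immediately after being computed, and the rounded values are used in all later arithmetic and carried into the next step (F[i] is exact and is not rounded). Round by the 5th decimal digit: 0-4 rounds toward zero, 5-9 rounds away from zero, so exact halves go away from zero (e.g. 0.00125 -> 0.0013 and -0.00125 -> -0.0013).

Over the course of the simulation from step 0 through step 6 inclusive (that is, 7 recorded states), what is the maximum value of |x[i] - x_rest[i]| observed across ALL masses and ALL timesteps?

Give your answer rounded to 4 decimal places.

Step 0: x=[4.0000 5.0000] v=[0.0000 0.0000]
Step 1: x=[3.7600 5.1600] v=[-1.2000 0.8000]
Step 2: x=[3.3312 5.4480] v=[-2.1440 1.4400]
Step 3: x=[2.8052 5.8067] v=[-2.6298 1.7933]
Step 4: x=[2.2949 6.1652] v=[-2.5513 1.7927]
Step 5: x=[1.9107 6.4541] v=[-1.9211 1.4446]
Step 6: x=[1.7371 6.6195] v=[-0.8680 0.8272]
Max displacement = 1.2629

Answer: 1.2629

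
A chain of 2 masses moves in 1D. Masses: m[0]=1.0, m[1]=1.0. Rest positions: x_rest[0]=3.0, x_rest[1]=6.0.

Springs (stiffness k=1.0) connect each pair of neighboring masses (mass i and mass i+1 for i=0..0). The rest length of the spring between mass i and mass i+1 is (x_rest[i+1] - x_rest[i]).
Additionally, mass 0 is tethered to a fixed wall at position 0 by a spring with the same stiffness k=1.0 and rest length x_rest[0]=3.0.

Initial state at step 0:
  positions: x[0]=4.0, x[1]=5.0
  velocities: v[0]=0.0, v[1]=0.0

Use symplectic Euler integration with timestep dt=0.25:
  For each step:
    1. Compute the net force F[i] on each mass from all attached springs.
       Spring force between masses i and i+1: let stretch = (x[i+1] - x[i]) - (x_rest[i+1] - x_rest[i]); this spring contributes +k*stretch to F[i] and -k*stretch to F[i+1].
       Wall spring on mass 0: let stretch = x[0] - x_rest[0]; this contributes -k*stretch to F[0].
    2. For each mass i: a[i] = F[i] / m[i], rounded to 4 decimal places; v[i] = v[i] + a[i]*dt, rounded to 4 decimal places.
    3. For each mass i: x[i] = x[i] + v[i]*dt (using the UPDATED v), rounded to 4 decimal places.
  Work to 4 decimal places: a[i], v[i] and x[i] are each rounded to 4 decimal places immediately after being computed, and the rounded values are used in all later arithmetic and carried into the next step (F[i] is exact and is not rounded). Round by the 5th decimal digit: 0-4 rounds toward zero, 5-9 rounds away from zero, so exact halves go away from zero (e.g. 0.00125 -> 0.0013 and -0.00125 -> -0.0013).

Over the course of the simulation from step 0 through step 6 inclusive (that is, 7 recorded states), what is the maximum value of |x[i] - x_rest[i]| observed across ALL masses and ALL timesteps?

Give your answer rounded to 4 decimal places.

Step 0: x=[4.0000 5.0000] v=[0.0000 0.0000]
Step 1: x=[3.8125 5.1250] v=[-0.7500 0.5000]
Step 2: x=[3.4688 5.3555] v=[-1.3750 0.9219]
Step 3: x=[3.0262 5.6556] v=[-1.7705 1.2002]
Step 4: x=[2.5588 5.9788] v=[-1.8697 1.2929]
Step 5: x=[2.1452 6.2758] v=[-1.6544 1.1879]
Step 6: x=[1.8557 6.5021] v=[-1.1581 0.9053]
Max displacement = 1.1443

Answer: 1.1443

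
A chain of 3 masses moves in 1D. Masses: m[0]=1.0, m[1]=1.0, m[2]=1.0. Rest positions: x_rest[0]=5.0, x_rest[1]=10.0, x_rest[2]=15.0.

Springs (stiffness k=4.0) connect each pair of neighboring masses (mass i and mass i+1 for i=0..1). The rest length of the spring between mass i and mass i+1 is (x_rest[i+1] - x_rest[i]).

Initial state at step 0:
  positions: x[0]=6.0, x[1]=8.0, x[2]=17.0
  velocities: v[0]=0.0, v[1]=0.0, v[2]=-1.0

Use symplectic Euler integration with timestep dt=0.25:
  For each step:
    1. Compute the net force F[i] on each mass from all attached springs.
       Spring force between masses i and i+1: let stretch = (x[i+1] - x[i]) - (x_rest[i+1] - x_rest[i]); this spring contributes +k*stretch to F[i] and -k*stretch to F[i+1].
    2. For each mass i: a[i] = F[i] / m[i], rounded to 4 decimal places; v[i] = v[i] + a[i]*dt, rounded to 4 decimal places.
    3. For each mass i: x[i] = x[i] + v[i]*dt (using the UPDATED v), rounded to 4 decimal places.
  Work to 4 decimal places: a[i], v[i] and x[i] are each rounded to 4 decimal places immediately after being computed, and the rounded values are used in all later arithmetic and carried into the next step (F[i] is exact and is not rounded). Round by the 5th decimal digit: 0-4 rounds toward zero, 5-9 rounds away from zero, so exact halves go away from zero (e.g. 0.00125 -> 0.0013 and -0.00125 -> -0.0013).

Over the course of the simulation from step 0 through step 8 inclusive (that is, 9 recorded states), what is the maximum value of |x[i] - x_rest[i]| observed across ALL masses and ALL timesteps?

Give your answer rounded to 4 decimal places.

Step 0: x=[6.0000 8.0000 17.0000] v=[0.0000 0.0000 -1.0000]
Step 1: x=[5.2500 9.7500 15.7500] v=[-3.0000 7.0000 -5.0000]
Step 2: x=[4.3750 11.8750 14.2500] v=[-3.5000 8.5000 -6.0000]
Step 3: x=[4.1250 12.7188 13.4063] v=[-1.0000 3.3750 -3.3750]
Step 4: x=[4.7735 11.5860 13.6407] v=[2.5938 -4.5313 0.9375]
Step 5: x=[5.8751 9.2637 14.6114] v=[4.4063 -9.2891 3.8828]
Step 6: x=[6.5738 7.4312 15.4952] v=[2.7949 -7.3300 3.5351]
Step 7: x=[6.2369 7.4004 15.6130] v=[-1.3477 -0.1234 0.4711]
Step 8: x=[4.9409 9.1318 14.9276] v=[-5.1842 6.9257 -2.7415]
Max displacement = 2.7188

Answer: 2.7188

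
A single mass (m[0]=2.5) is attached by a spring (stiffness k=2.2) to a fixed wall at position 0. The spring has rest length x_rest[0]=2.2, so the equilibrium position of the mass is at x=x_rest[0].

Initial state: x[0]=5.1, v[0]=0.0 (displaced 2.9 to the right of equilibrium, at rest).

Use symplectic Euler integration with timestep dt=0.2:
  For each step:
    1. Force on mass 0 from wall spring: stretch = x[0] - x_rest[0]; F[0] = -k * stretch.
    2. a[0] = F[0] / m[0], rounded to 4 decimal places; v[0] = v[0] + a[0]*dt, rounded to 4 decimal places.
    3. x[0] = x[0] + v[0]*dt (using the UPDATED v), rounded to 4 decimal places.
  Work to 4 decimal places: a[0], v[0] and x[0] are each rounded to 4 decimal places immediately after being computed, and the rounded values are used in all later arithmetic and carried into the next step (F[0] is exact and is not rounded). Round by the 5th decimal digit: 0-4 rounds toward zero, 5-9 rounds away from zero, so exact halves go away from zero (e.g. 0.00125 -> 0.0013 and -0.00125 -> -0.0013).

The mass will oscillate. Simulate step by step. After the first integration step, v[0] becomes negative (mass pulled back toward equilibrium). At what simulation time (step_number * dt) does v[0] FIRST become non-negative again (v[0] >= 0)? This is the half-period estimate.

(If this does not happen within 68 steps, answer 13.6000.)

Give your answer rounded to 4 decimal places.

Step 0: x=[5.1000] v=[0.0000]
Step 1: x=[4.9979] v=[-0.5104]
Step 2: x=[4.7973] v=[-1.0028]
Step 3: x=[4.5053] v=[-1.4599]
Step 4: x=[4.1322] v=[-1.8656]
Step 5: x=[3.6911] v=[-2.2057]
Step 6: x=[3.1975] v=[-2.4681]
Step 7: x=[2.6688] v=[-2.6437]
Step 8: x=[2.1236] v=[-2.7262]
Step 9: x=[1.5810] v=[-2.7128]
Step 10: x=[1.0602] v=[-2.6039]
Step 11: x=[0.5795] v=[-2.4033]
Step 12: x=[0.1559] v=[-2.1181]
Step 13: x=[-0.1958] v=[-1.7583]
Step 14: x=[-0.4631] v=[-1.3366]
Step 15: x=[-0.6367] v=[-0.8679]
Step 16: x=[-0.7104] v=[-0.3686]
Step 17: x=[-0.6817] v=[0.1436]
First v>=0 after going negative at step 17, time=3.4000

Answer: 3.4000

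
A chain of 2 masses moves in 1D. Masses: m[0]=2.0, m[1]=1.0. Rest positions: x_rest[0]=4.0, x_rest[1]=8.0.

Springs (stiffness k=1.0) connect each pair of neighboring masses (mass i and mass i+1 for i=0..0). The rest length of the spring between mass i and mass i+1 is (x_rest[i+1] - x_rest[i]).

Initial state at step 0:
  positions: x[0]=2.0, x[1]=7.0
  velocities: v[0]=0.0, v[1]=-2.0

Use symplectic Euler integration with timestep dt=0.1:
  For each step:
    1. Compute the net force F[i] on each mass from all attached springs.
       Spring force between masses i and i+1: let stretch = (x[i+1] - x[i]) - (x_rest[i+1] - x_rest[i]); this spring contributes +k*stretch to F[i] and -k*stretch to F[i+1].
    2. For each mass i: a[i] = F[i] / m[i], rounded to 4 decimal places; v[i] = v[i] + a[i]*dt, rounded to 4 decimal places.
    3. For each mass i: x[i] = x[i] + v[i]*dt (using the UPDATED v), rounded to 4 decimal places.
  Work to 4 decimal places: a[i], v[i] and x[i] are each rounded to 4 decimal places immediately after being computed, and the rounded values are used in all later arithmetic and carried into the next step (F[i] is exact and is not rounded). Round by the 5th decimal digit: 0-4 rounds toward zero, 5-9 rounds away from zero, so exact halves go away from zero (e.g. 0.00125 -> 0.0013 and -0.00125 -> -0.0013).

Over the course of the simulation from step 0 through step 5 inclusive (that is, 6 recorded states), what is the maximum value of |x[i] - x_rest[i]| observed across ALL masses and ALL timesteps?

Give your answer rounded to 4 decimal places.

Answer: 2.1054

Derivation:
Step 0: x=[2.0000 7.0000] v=[0.0000 -2.0000]
Step 1: x=[2.0050 6.7900] v=[0.0500 -2.1000]
Step 2: x=[2.0139 6.5722] v=[0.0893 -2.1785]
Step 3: x=[2.0256 6.3488] v=[0.1172 -2.2343]
Step 4: x=[2.0389 6.1221] v=[0.1334 -2.2666]
Step 5: x=[2.0527 5.8946] v=[0.1376 -2.2749]
Max displacement = 2.1054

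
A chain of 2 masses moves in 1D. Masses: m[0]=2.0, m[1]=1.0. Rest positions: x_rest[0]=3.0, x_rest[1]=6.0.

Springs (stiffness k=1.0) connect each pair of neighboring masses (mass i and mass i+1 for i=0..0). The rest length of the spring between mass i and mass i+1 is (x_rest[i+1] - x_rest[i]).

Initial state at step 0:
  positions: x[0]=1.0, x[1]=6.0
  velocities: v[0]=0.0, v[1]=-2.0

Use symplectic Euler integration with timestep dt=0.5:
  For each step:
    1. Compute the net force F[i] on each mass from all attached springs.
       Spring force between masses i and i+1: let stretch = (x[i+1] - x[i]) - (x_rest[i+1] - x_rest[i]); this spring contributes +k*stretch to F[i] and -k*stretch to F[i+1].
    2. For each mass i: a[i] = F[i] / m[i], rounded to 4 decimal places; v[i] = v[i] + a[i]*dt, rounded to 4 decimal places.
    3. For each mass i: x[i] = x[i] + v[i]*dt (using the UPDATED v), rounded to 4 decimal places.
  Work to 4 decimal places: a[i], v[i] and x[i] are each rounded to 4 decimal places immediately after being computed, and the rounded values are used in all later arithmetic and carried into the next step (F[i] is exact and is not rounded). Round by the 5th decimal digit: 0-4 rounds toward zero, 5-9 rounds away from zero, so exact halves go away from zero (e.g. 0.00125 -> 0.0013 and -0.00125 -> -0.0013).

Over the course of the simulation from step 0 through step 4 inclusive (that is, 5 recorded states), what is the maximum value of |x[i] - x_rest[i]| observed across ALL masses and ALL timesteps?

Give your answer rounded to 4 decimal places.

Answer: 4.6806

Derivation:
Step 0: x=[1.0000 6.0000] v=[0.0000 -2.0000]
Step 1: x=[1.2500 4.5000] v=[0.5000 -3.0000]
Step 2: x=[1.5313 2.9375] v=[0.5625 -3.1250]
Step 3: x=[1.6134 1.7735] v=[0.1641 -2.3281]
Step 4: x=[1.3405 1.3194] v=[-0.5459 -0.9082]
Max displacement = 4.6806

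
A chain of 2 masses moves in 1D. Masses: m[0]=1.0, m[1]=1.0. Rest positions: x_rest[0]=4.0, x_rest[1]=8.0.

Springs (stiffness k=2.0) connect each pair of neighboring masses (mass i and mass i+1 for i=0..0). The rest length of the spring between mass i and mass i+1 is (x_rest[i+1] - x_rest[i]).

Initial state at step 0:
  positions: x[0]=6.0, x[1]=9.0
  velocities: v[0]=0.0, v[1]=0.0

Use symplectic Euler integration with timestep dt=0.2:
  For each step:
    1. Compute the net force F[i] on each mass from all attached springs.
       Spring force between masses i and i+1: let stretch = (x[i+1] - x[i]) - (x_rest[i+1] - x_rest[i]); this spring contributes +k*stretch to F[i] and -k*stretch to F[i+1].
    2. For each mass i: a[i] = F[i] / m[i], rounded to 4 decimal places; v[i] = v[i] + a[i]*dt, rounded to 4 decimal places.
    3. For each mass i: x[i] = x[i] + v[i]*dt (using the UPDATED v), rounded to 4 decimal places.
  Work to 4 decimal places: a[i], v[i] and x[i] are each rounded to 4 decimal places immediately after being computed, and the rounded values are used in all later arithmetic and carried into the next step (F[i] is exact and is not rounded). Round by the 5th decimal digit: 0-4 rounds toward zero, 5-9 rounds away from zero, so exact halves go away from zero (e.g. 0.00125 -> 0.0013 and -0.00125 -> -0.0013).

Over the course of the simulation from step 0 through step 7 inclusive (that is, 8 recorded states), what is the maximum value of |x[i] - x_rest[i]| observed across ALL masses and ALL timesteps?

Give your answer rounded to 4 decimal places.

Step 0: x=[6.0000 9.0000] v=[0.0000 0.0000]
Step 1: x=[5.9200 9.0800] v=[-0.4000 0.4000]
Step 2: x=[5.7728 9.2272] v=[-0.7360 0.7360]
Step 3: x=[5.5820 9.4180] v=[-0.9542 0.9542]
Step 4: x=[5.3780 9.6220] v=[-1.0198 1.0198]
Step 5: x=[5.1936 9.8064] v=[-0.9222 0.9222]
Step 6: x=[5.0582 9.9418] v=[-0.6771 0.6771]
Step 7: x=[4.9935 10.0065] v=[-0.3237 0.3237]
Max displacement = 2.0065

Answer: 2.0065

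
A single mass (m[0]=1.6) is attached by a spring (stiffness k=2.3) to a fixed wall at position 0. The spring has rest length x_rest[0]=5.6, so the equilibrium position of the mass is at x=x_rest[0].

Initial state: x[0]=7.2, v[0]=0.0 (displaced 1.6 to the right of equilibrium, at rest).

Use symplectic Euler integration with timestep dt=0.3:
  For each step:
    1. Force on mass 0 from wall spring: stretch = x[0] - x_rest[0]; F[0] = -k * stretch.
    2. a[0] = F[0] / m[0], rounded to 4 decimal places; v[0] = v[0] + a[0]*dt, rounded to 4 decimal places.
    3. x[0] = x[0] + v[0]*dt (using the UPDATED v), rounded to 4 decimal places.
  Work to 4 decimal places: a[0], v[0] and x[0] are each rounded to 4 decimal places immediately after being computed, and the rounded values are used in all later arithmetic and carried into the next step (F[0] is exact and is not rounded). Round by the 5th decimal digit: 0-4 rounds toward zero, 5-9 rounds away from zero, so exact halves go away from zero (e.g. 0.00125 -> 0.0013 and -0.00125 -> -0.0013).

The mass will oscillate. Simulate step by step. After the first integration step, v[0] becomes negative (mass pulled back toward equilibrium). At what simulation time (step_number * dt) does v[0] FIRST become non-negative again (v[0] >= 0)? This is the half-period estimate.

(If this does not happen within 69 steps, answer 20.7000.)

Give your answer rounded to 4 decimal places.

Step 0: x=[7.2000] v=[0.0000]
Step 1: x=[6.9930] v=[-0.6900]
Step 2: x=[6.6058] v=[-1.2907]
Step 3: x=[6.0885] v=[-1.7244]
Step 4: x=[5.5080] v=[-1.9351]
Step 5: x=[4.9394] v=[-1.8954]
Step 6: x=[4.4563] v=[-1.6105]
Step 7: x=[4.1211] v=[-1.1173]
Step 8: x=[3.9773] v=[-0.4795]
Step 9: x=[4.0434] v=[0.2203]
First v>=0 after going negative at step 9, time=2.7000

Answer: 2.7000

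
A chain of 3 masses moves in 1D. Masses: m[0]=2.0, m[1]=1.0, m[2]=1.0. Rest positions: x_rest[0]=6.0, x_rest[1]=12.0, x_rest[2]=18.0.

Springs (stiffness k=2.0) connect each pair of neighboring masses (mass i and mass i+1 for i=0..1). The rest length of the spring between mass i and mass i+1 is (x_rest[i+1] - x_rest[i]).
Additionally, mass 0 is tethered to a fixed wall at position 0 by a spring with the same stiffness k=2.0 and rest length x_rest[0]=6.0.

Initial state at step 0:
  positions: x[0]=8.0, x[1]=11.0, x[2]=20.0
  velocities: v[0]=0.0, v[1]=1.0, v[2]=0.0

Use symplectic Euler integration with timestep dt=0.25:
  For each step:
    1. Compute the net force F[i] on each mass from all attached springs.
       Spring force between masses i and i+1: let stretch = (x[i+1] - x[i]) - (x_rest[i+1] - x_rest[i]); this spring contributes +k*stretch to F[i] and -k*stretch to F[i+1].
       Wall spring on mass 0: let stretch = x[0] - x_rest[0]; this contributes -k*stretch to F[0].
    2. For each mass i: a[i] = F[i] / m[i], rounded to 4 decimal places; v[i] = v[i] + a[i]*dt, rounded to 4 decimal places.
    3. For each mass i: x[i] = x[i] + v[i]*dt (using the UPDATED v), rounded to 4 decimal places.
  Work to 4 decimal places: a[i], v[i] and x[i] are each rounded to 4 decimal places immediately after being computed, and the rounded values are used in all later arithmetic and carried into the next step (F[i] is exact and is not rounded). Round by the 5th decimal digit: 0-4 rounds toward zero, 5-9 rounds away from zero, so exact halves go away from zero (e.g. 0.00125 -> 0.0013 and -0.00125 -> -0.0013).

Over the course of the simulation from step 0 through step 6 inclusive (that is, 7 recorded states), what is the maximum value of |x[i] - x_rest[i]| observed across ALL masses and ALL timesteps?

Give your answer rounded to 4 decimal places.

Answer: 3.5375

Derivation:
Step 0: x=[8.0000 11.0000 20.0000] v=[0.0000 1.0000 0.0000]
Step 1: x=[7.6875 12.0000 19.6250] v=[-1.2500 4.0000 -1.5000]
Step 2: x=[7.1641 13.4141 19.0469] v=[-2.0938 5.6563 -2.3125]
Step 3: x=[6.5835 14.7510 18.5147] v=[-2.3223 5.3477 -2.1289]
Step 4: x=[6.1019 15.5375 18.2620] v=[-1.9263 3.1458 -1.0108]
Step 5: x=[5.8287 15.4851 18.4188] v=[-1.0929 -0.2098 0.6270]
Step 6: x=[5.7947 14.5923 18.9589] v=[-0.1360 -3.5712 2.1602]
Max displacement = 3.5375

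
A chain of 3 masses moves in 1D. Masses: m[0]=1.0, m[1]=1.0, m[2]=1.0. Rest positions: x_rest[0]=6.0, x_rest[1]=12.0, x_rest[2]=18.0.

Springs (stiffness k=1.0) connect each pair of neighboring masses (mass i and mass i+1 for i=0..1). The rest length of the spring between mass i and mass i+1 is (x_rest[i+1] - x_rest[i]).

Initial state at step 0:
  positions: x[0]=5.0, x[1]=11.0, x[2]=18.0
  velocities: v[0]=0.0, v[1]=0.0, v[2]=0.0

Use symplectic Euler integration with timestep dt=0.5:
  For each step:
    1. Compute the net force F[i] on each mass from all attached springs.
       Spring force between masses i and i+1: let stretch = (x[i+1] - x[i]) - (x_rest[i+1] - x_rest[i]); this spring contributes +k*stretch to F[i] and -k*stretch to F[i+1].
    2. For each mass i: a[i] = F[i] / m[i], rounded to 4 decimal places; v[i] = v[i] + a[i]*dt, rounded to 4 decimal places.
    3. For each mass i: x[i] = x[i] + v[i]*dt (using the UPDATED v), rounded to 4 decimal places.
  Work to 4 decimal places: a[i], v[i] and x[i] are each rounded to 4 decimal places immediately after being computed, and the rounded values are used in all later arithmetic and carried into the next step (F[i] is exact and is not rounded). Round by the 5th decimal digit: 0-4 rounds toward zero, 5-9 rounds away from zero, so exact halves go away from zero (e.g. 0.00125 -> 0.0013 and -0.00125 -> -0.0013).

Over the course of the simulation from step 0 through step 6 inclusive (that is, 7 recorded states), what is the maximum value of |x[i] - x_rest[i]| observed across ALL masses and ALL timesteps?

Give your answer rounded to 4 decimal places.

Step 0: x=[5.0000 11.0000 18.0000] v=[0.0000 0.0000 0.0000]
Step 1: x=[5.0000 11.2500 17.7500] v=[0.0000 0.5000 -0.5000]
Step 2: x=[5.0625 11.5625 17.3750] v=[0.1250 0.6250 -0.7500]
Step 3: x=[5.2500 11.7032 17.0469] v=[0.3750 0.2813 -0.6563]
Step 4: x=[5.5508 11.5665 16.8828] v=[0.6016 -0.2735 -0.3282]
Step 5: x=[5.8556 11.2549 16.8897] v=[0.6095 -0.6232 0.0137]
Step 6: x=[6.0102 11.0022 16.9879] v=[0.3092 -0.5055 0.1963]
Max displacement = 1.1172

Answer: 1.1172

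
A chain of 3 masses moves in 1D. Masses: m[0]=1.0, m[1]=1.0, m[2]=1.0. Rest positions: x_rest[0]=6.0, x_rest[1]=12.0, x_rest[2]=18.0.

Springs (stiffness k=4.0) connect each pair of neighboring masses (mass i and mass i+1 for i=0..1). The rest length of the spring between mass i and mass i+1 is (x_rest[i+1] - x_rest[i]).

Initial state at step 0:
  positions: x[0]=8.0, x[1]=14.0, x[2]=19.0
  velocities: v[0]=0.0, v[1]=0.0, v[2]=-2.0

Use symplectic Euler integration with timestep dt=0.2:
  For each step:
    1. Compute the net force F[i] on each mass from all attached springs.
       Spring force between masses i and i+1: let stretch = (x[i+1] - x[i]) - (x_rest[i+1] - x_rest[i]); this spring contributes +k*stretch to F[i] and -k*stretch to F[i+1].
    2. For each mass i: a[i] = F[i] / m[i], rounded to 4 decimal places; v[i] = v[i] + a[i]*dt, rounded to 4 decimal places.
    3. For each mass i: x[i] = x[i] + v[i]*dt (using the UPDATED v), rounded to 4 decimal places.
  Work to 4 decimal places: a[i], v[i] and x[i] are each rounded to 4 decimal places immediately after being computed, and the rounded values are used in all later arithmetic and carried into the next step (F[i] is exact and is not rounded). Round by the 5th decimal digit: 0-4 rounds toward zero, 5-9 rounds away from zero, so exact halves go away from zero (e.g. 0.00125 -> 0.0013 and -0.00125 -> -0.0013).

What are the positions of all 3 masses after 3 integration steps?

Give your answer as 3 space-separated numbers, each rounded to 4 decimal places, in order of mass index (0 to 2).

Step 0: x=[8.0000 14.0000 19.0000] v=[0.0000 0.0000 -2.0000]
Step 1: x=[8.0000 13.8400 18.7600] v=[0.0000 -0.8000 -1.2000]
Step 2: x=[7.9744 13.5328 18.6928] v=[-0.1280 -1.5360 -0.3360]
Step 3: x=[7.8781 13.1619 18.7600] v=[-0.4813 -1.8547 0.3360]

Answer: 7.8781 13.1619 18.7600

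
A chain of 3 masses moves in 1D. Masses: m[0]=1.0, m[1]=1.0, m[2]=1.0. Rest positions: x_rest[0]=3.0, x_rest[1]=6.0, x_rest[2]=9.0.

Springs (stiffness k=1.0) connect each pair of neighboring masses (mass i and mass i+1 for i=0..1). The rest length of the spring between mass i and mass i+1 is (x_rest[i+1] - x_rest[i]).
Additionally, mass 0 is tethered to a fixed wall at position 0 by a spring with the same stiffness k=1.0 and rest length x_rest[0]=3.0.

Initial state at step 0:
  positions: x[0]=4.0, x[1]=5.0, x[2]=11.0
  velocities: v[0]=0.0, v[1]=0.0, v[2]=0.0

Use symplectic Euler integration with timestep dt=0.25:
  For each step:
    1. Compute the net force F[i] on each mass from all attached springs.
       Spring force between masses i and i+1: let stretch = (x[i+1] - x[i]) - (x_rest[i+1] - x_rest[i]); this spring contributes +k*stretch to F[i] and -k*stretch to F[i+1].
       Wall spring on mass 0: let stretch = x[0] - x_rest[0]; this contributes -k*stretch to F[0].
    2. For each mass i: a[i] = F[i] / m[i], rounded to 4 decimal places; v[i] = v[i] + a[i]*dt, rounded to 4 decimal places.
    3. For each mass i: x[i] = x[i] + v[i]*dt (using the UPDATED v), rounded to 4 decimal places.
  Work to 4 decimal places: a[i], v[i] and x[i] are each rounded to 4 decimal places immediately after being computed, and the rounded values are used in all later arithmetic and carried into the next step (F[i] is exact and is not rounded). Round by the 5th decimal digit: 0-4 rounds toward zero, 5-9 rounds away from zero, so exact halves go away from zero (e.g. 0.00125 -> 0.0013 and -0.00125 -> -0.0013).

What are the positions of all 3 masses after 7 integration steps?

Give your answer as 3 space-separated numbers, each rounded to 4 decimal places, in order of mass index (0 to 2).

Answer: 2.5103 8.1089 8.6314

Derivation:
Step 0: x=[4.0000 5.0000 11.0000] v=[0.0000 0.0000 0.0000]
Step 1: x=[3.8125 5.3125 10.8125] v=[-0.7500 1.2500 -0.7500]
Step 2: x=[3.4805 5.8750 10.4688] v=[-1.3281 2.2500 -1.3750]
Step 3: x=[3.0806 6.5750 10.0254] v=[-1.5996 2.7998 -1.7735]
Step 4: x=[2.7066 7.2722 9.5539] v=[-1.4962 2.7888 -1.8861]
Step 5: x=[2.4487 7.8267 9.1273] v=[-1.0315 2.2178 -1.7065]
Step 6: x=[2.3739 8.1263 8.8069] v=[-0.2992 1.1985 -1.2817]
Step 7: x=[2.5103 8.1089 8.6314] v=[0.5454 -0.0695 -0.7019]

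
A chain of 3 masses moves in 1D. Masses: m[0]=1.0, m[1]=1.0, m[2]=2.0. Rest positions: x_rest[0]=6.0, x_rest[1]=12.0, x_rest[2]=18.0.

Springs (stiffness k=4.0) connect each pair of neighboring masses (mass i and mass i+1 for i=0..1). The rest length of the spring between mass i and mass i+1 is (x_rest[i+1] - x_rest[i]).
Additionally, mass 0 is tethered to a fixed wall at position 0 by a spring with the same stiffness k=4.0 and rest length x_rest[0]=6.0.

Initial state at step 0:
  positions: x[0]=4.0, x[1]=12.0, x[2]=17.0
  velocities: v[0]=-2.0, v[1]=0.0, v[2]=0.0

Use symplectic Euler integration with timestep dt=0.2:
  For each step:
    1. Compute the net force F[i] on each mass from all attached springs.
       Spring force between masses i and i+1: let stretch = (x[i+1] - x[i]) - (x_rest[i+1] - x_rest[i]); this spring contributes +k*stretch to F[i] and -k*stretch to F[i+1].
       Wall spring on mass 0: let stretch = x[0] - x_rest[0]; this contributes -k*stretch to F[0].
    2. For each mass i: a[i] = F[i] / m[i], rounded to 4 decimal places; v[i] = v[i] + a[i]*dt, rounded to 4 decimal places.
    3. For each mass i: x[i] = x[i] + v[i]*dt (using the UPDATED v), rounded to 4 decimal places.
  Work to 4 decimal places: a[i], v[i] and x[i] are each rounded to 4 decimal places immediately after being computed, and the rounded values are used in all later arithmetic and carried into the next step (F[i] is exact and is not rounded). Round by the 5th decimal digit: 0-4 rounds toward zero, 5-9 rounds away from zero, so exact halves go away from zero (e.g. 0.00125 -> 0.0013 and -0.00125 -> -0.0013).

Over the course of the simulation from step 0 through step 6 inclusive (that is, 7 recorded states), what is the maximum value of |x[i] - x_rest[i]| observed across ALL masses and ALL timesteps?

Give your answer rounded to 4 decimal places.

Step 0: x=[4.0000 12.0000 17.0000] v=[-2.0000 0.0000 0.0000]
Step 1: x=[4.2400 11.5200 17.0800] v=[1.2000 -2.4000 0.4000]
Step 2: x=[4.9664 10.7648 17.1952] v=[3.6320 -3.7760 0.5760]
Step 3: x=[5.8259 10.1107 17.2760] v=[4.2976 -3.2704 0.4038]
Step 4: x=[6.4388 9.9175 17.2635] v=[3.0647 -0.9660 -0.0623]
Step 5: x=[6.5781 10.3431 17.1434] v=[0.6966 2.1278 -0.6007]
Step 6: x=[6.2673 11.2543 16.9592] v=[-1.5539 4.5560 -0.9208]
Max displacement = 2.0825

Answer: 2.0825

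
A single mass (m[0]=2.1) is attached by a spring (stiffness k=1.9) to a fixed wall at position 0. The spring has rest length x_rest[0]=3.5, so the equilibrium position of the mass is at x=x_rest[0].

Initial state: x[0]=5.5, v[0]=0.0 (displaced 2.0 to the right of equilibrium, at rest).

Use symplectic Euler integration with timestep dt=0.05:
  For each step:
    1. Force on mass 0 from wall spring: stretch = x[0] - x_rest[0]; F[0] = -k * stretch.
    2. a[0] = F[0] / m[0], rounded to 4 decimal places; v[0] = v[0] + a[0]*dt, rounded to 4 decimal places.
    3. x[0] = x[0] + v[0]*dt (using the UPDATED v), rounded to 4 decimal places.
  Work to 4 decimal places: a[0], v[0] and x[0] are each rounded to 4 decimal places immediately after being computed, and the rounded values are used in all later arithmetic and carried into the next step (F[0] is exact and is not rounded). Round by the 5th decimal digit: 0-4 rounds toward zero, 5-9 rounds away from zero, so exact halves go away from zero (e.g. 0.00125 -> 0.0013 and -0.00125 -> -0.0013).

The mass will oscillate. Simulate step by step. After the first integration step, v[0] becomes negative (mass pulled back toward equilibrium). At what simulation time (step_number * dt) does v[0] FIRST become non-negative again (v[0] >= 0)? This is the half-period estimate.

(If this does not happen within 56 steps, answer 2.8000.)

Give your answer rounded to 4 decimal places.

Step 0: x=[5.5000] v=[0.0000]
Step 1: x=[5.4955] v=[-0.0905]
Step 2: x=[5.4865] v=[-0.1808]
Step 3: x=[5.4730] v=[-0.2707]
Step 4: x=[5.4550] v=[-0.3600]
Step 5: x=[5.4326] v=[-0.4484]
Step 6: x=[5.4058] v=[-0.5358]
Step 7: x=[5.3747] v=[-0.6220]
Step 8: x=[5.3394] v=[-0.7068]
Step 9: x=[5.2999] v=[-0.7900]
Step 10: x=[5.2563] v=[-0.8714]
Step 11: x=[5.2088] v=[-0.9509]
Step 12: x=[5.1574] v=[-1.0282]
Step 13: x=[5.1022] v=[-1.1032]
Step 14: x=[5.0434] v=[-1.1757]
Step 15: x=[4.9811] v=[-1.2455]
Step 16: x=[4.9155] v=[-1.3125]
Step 17: x=[4.8467] v=[-1.3765]
Step 18: x=[4.7748] v=[-1.4374]
Step 19: x=[4.7000] v=[-1.4951]
Step 20: x=[4.6225] v=[-1.5494]
Step 21: x=[4.5425] v=[-1.6002]
Step 22: x=[4.4601] v=[-1.6474]
Step 23: x=[4.3756] v=[-1.6908]
Step 24: x=[4.2891] v=[-1.7304]
Step 25: x=[4.2008] v=[-1.7661]
Step 26: x=[4.1109] v=[-1.7978]
Step 27: x=[4.0196] v=[-1.8254]
Step 28: x=[3.9272] v=[-1.8489]
Step 29: x=[3.8338] v=[-1.8682]
Step 30: x=[3.7396] v=[-1.8833]
Step 31: x=[3.6449] v=[-1.8941]
Step 32: x=[3.5499] v=[-1.9007]
Step 33: x=[3.4548] v=[-1.9030]
Step 34: x=[3.3598] v=[-1.9010]
Step 35: x=[3.2651] v=[-1.8947]
Step 36: x=[3.1709] v=[-1.8841]
Step 37: x=[3.0774] v=[-1.8692]
Step 38: x=[2.9849] v=[-1.8501]
Step 39: x=[2.8936] v=[-1.8268]
Step 40: x=[2.8036] v=[-1.7994]
Step 41: x=[2.7152] v=[-1.7679]
Step 42: x=[2.6286] v=[-1.7324]
Step 43: x=[2.5440] v=[-1.6930]
Step 44: x=[2.4615] v=[-1.6498]
Step 45: x=[2.3814] v=[-1.6028]
Step 46: x=[2.3038] v=[-1.5522]
Step 47: x=[2.2289] v=[-1.4981]
Step 48: x=[2.1569] v=[-1.4406]
Step 49: x=[2.0879] v=[-1.3798]
Step 50: x=[2.0221] v=[-1.3159]
Step 51: x=[1.9597] v=[-1.2490]
Step 52: x=[1.9007] v=[-1.1793]
Step 53: x=[1.8454] v=[-1.1070]
Step 54: x=[1.7938] v=[-1.0322]
Step 55: x=[1.7461] v=[-0.9550]
Step 56: x=[1.7023] v=[-0.8757]
v[0] did not become non-negative within 56 steps; using fallback time=2.8000

Answer: 2.8000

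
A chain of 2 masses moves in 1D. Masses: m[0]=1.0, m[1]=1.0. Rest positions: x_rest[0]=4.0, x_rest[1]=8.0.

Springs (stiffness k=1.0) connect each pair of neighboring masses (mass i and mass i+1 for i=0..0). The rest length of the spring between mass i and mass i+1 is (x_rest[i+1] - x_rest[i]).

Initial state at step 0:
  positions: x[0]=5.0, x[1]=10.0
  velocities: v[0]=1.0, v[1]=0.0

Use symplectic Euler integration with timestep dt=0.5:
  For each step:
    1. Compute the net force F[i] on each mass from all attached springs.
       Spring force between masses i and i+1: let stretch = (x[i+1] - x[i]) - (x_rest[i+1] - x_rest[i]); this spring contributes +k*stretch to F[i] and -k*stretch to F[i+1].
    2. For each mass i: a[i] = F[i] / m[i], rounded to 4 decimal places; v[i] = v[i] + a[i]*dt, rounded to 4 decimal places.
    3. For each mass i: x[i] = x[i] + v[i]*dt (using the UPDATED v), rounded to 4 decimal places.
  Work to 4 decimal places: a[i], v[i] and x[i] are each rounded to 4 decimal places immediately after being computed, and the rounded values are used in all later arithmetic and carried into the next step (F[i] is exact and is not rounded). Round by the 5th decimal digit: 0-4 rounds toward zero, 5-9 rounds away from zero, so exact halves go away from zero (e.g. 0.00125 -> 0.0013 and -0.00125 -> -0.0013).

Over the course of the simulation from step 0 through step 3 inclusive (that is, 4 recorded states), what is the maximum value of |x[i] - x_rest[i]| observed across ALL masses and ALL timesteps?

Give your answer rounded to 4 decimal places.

Answer: 3.0000

Derivation:
Step 0: x=[5.0000 10.0000] v=[1.0000 0.0000]
Step 1: x=[5.7500 9.7500] v=[1.5000 -0.5000]
Step 2: x=[6.5000 9.5000] v=[1.5000 -0.5000]
Step 3: x=[7.0000 9.5000] v=[1.0000 0.0000]
Max displacement = 3.0000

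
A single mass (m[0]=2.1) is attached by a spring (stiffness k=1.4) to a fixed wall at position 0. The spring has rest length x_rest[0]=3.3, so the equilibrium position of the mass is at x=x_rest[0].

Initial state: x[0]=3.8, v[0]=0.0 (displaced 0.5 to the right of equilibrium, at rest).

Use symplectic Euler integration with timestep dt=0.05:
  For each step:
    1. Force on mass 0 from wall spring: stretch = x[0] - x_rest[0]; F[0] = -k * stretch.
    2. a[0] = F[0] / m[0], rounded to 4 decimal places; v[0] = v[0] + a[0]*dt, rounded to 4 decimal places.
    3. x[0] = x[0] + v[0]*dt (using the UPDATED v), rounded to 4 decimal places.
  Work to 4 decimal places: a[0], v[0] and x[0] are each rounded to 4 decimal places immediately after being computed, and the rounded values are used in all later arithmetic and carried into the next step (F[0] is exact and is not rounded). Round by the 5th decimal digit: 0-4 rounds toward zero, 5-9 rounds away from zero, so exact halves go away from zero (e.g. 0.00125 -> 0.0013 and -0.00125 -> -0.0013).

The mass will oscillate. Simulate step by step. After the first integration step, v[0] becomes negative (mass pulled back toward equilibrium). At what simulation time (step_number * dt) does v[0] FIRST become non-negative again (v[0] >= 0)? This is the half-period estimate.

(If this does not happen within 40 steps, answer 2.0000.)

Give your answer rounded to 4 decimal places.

Step 0: x=[3.8000] v=[0.0000]
Step 1: x=[3.7992] v=[-0.0167]
Step 2: x=[3.7975] v=[-0.0333]
Step 3: x=[3.7950] v=[-0.0499]
Step 4: x=[3.7917] v=[-0.0664]
Step 5: x=[3.7876] v=[-0.0828]
Step 6: x=[3.7826] v=[-0.0991]
Step 7: x=[3.7768] v=[-0.1152]
Step 8: x=[3.7702] v=[-0.1311]
Step 9: x=[3.7629] v=[-0.1468]
Step 10: x=[3.7548] v=[-0.1622]
Step 11: x=[3.7459] v=[-0.1774]
Step 12: x=[3.7363] v=[-0.1923]
Step 13: x=[3.7260] v=[-0.2068]
Step 14: x=[3.7150] v=[-0.2210]
Step 15: x=[3.7033] v=[-0.2348]
Step 16: x=[3.6909] v=[-0.2482]
Step 17: x=[3.6778] v=[-0.2612]
Step 18: x=[3.6641] v=[-0.2738]
Step 19: x=[3.6498] v=[-0.2859]
Step 20: x=[3.6349] v=[-0.2976]
Step 21: x=[3.6195] v=[-0.3088]
Step 22: x=[3.6035] v=[-0.3195]
Step 23: x=[3.5870] v=[-0.3296]
Step 24: x=[3.5700] v=[-0.3392]
Step 25: x=[3.5526] v=[-0.3482]
Step 26: x=[3.5348] v=[-0.3566]
Step 27: x=[3.5166] v=[-0.3644]
Step 28: x=[3.4980] v=[-0.3716]
Step 29: x=[3.4791] v=[-0.3782]
Step 30: x=[3.4599] v=[-0.3842]
Step 31: x=[3.4404] v=[-0.3895]
Step 32: x=[3.4207] v=[-0.3942]
Step 33: x=[3.4008] v=[-0.3982]
Step 34: x=[3.3807] v=[-0.4016]
Step 35: x=[3.3605] v=[-0.4043]
Step 36: x=[3.3402] v=[-0.4063]
Step 37: x=[3.3198] v=[-0.4076]
Step 38: x=[3.2994] v=[-0.4083]
Step 39: x=[3.2790] v=[-0.4083]
Step 40: x=[3.2586] v=[-0.4076]
v[0] did not become non-negative within 40 steps; using fallback time=2.0000

Answer: 2.0000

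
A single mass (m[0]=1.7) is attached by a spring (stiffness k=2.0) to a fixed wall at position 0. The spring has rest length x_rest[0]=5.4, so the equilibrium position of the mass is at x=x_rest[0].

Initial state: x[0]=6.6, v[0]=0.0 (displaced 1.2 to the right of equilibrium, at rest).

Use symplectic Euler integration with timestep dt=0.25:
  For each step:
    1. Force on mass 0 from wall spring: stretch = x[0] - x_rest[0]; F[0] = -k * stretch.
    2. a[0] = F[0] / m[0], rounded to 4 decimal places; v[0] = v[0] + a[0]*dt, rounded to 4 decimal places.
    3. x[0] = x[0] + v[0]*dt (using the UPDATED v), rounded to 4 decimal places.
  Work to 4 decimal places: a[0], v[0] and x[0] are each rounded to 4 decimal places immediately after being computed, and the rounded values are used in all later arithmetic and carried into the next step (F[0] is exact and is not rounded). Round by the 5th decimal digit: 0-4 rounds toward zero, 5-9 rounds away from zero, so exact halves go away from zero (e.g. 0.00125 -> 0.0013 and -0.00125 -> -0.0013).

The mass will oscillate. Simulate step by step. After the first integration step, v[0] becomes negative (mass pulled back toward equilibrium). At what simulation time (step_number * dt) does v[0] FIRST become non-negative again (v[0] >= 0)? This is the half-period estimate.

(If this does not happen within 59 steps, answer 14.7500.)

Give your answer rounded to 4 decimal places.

Answer: 3.0000

Derivation:
Step 0: x=[6.6000] v=[0.0000]
Step 1: x=[6.5118] v=[-0.3530]
Step 2: x=[6.3418] v=[-0.6800]
Step 3: x=[6.1026] v=[-0.9570]
Step 4: x=[5.8117] v=[-1.1637]
Step 5: x=[5.4905] v=[-1.2848]
Step 6: x=[5.1627] v=[-1.3114]
Step 7: x=[4.8523] v=[-1.2416]
Step 8: x=[4.5822] v=[-1.0805]
Step 9: x=[4.3722] v=[-0.8400]
Step 10: x=[4.2378] v=[-0.5377]
Step 11: x=[4.1888] v=[-0.1959]
Step 12: x=[4.2289] v=[0.1603]
First v>=0 after going negative at step 12, time=3.0000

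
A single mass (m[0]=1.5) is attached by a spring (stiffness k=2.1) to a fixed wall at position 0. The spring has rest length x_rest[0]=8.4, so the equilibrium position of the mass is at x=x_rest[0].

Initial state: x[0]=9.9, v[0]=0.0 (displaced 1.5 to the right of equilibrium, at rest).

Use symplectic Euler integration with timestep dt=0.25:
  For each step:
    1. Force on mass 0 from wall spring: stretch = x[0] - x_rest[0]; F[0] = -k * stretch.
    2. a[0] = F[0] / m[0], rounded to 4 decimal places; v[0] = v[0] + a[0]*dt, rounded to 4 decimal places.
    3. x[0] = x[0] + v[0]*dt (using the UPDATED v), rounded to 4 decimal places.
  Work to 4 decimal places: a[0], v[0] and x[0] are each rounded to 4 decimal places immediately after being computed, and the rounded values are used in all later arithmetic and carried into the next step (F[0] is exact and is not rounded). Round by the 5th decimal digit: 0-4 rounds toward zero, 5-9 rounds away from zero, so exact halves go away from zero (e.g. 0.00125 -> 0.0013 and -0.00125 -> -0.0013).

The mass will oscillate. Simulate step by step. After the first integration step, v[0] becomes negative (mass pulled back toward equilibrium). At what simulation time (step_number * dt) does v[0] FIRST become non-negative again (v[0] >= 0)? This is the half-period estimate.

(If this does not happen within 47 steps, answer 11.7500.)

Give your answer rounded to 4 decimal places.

Step 0: x=[9.9000] v=[0.0000]
Step 1: x=[9.7688] v=[-0.5250]
Step 2: x=[9.5178] v=[-1.0041]
Step 3: x=[9.1690] v=[-1.3953]
Step 4: x=[8.7529] v=[-1.6645]
Step 5: x=[8.3059] v=[-1.7880]
Step 6: x=[7.8671] v=[-1.7551]
Step 7: x=[7.4750] v=[-1.5686]
Step 8: x=[7.1638] v=[-1.2449]
Step 9: x=[6.9608] v=[-0.8122]
Step 10: x=[6.8837] v=[-0.3085]
Step 11: x=[6.9393] v=[0.2222]
First v>=0 after going negative at step 11, time=2.7500

Answer: 2.7500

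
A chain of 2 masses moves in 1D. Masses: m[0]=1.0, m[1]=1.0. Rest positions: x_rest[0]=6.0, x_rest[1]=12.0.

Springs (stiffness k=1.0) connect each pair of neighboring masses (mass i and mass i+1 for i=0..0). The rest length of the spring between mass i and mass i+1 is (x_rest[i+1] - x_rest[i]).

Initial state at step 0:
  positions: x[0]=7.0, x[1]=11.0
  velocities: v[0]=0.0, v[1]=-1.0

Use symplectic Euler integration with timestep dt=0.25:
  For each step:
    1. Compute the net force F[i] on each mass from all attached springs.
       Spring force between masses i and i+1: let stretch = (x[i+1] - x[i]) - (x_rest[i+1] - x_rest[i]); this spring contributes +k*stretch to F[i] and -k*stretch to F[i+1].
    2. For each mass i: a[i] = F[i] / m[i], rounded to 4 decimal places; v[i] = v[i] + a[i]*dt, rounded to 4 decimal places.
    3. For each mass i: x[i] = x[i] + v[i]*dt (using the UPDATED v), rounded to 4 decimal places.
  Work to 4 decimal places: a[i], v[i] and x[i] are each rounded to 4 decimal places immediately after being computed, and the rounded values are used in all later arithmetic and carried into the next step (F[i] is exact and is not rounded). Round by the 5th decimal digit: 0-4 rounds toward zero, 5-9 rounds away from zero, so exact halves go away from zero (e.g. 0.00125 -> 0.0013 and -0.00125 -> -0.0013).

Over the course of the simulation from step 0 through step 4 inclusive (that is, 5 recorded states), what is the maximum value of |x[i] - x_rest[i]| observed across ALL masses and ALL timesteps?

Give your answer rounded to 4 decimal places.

Answer: 1.1250

Derivation:
Step 0: x=[7.0000 11.0000] v=[0.0000 -1.0000]
Step 1: x=[6.8750 10.8750] v=[-0.5000 -0.5000]
Step 2: x=[6.6250 10.8750] v=[-1.0000 0.0000]
Step 3: x=[6.2656 10.9844] v=[-1.4375 0.4375]
Step 4: x=[5.8262 11.1739] v=[-1.7578 0.7578]
Max displacement = 1.1250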